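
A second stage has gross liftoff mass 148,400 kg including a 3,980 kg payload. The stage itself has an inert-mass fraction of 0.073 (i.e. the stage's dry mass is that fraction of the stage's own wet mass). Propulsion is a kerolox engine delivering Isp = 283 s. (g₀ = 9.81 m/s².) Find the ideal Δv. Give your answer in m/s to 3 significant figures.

Δv ≈ 6450 m/s

Stage wet mass = m₀ − payload = 148,400 − 3,980 = 144,420 kg.
Stage dry mass = ε × stage wet mass = 0.073 × 144,420 = 10,542.7 kg.
Burnout mass m_f = stage dry + payload = 10,542.7 + 3,980 = 14,522.7 kg.
v_e = Isp · g₀ = 283 × 9.81 = 2776.2 m/s.
Rocket equation: Δv = v_e · ln(148,400/14,522.7) = 2776.2 × ln(10.22) = 2776.2 × 2.3242 ≈ 6453 m/s.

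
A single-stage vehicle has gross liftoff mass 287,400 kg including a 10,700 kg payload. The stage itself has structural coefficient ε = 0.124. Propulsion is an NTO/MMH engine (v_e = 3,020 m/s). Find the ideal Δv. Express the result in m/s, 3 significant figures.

Stage wet mass = m₀ − payload = 287,400 − 10,700 = 276,700 kg.
Stage dry mass = ε × stage wet mass = 0.124 × 276,700 = 34,310.8 kg.
Burnout mass m_f = stage dry + payload = 34,310.8 + 10,700 = 45,010.8 kg.
Rocket equation: Δv = v_e · ln(287,400/45,010.8) = 3020.0 × ln(6.385) = 3020.0 × 1.8540 ≈ 5599 m/s.

Δv ≈ 5600 m/s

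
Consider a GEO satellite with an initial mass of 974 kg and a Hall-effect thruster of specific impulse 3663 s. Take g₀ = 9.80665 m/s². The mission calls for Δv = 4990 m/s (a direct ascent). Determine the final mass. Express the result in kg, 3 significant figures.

v_e = Isp · g₀ = 3663 × 9.80665 = 35921.8 m/s.
m₀/m_f = exp(Δv / v_e) = exp(4990 / 35921.8) = exp(0.1389) = 1.1490.
m_f = m₀ / 1.1490 = 974 / 1.1490 = 847.694 kg.

final mass ≈ 848 kg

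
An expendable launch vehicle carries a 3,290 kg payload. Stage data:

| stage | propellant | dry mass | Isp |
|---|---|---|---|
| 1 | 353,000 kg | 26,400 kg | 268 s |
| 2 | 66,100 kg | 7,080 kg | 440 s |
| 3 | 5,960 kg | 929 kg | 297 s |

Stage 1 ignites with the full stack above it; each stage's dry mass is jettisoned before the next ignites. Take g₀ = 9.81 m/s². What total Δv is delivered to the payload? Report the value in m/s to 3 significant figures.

Ignition mass of stage 1 = 353,000+26,400 + 66,100+7,080 + 5,960+929 + 3,290 = 462,759 kg.
Stage 1: m₀ = 462,759 kg, m_f = 462,759 − 353,000 = 109,759 kg; Δv = 268×9.81×ln(4.216) = 2629.1×1.4389 ≈ 3783 m/s.
Stage 2: m₀ = 83,359 kg, m_f = 83,359 − 66,100 = 17,259 kg; Δv = 440×9.81×ln(4.83) = 4316.4×1.5748 ≈ 6798 m/s.
Stage 3: m₀ = 10,179 kg, m_f = 10,179 − 5,960 = 4,219 kg; Δv = 297×9.81×ln(2.413) = 2913.6×0.8807 ≈ 2566 m/s.
Total Δv = 3783 + 6798 + 2566 = 13147 m/s.

Δv ≈ 13100 m/s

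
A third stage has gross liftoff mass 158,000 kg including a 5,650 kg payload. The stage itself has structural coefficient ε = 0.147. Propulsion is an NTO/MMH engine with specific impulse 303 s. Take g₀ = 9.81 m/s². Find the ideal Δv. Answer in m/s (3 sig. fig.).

Δv ≈ 5140 m/s

Stage wet mass = m₀ − payload = 158,000 − 5,650 = 152,350 kg.
Stage dry mass = ε × stage wet mass = 0.147 × 152,350 = 22,395.5 kg.
Burnout mass m_f = stage dry + payload = 22,395.5 + 5,650 = 28,045.5 kg.
v_e = Isp · g₀ = 303 × 9.81 = 2972.4 m/s.
Δv = v_e · ln(158,000/28,045.5) = 2972.4 × ln(5.634) = 2972.4 × 1.7288 ≈ 5139 m/s.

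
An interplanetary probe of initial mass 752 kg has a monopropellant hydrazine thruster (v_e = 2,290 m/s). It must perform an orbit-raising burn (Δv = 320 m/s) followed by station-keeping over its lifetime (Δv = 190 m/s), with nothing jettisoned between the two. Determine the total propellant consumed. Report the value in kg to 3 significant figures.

After the first burn: m = 752 × exp(−320/2290.0) = 752 × 0.86959 = 653.932 kg.
After the second burn: m = 653.932 × exp(−190/2290.0) = 653.932 × 0.92038 = 601.866 kg.
Total propellant = m₀ − m_final = 752 − 601.866 = 150.134 kg.

total propellant consumed ≈ 150 kg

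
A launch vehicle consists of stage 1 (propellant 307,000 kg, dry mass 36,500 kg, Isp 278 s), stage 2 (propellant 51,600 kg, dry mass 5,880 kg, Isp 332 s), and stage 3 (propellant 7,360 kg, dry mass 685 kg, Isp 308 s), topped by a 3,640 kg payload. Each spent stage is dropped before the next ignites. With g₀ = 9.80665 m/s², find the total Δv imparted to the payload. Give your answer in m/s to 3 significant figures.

Δv ≈ 11200 m/s

Ignition mass of stage 1 = 307,000+36,500 + 51,600+5,880 + 7,360+685 + 3,640 = 412,665 kg.
Stage 1: m₀ = 412,665 kg, m_f = 412,665 − 307,000 = 105,665 kg; Δv = 278×9.80665×ln(3.905) = 2726.2×1.3624 ≈ 3714 m/s.
Stage 2: m₀ = 69,165 kg, m_f = 69,165 − 51,600 = 17,565 kg; Δv = 332×9.80665×ln(3.938) = 3255.8×1.3706 ≈ 4462 m/s.
Stage 3: m₀ = 11,685 kg, m_f = 11,685 − 7,360 = 4,325 kg; Δv = 308×9.80665×ln(2.702) = 3020.4×0.9939 ≈ 3002 m/s.
Total Δv = 3714 + 4462 + 3002 = 11178 m/s.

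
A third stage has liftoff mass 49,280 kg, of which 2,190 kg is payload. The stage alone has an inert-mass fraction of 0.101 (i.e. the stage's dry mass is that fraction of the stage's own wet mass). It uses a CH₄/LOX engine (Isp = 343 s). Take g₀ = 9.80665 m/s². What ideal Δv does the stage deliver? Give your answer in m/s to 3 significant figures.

Δv ≈ 6590 m/s

Stage wet mass = m₀ − payload = 49,280 − 2,190 = 47,090 kg.
Stage dry mass = ε × stage wet mass = 0.101 × 47,090 = 4,756.09 kg.
Burnout mass m_f = stage dry + payload = 4,756.09 + 2,190 = 6,946.09 kg.
v_e = Isp · g₀ = 343 × 9.80665 = 3363.7 m/s.
Using Δv = v_e ln(m₀/m_f): Δv = v_e · ln(49,280/6,946.09) = 3363.7 × ln(7.095) = 3363.7 × 1.9593 ≈ 6591 m/s.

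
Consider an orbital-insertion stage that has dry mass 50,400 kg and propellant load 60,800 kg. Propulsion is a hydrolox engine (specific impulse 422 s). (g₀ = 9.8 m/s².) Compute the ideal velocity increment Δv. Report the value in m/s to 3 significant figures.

v_e = Isp · g₀ = 422 × 9.8 = 4135.6 m/s.
m₀ = m_dry + m_prop = 50,400 + 60,800 = 111,200 kg.
Rocket equation: Δv = v_e · ln(m₀/m_f) = 4135.6 × ln(2.206) = 4135.6 × 0.7913 ≈ 3272.7 m/s.

Δv ≈ 3270 m/s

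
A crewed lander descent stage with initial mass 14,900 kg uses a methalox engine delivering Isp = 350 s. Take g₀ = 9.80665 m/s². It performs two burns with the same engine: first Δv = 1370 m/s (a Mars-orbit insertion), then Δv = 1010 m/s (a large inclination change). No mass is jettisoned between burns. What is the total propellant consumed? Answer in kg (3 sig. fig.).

v_e = Isp · g₀ = 350 × 9.80665 = 3432.3 m/s.
After the first burn: m = 14900 × exp(−1370/3432.3) = 14900 × 0.67089 = 9,996.26 kg.
After the second burn: m = 9,996.26 × exp(−1010/3432.3) = 9,996.26 × 0.74508 = 7,448.01 kg.
Total propellant = m₀ − m_final = 14900 − 7,448.01 = 7,451.99 kg.

total propellant consumed ≈ 7450 kg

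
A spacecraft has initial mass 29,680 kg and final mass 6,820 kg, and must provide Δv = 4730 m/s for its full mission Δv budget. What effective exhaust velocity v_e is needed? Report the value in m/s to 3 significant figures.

ln(m₀/m_f) = ln(29680/6820) = ln(4.352) = 1.4706.
v_e = Δv / ln(m₀/m_f) = 4730 / 1.4706 = 3216.3 m/s.

v_e ≈ 3220 m/s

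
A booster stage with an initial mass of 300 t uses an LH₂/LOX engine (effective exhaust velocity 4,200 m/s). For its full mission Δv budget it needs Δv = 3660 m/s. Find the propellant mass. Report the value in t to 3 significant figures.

From the ideal rocket equation, m₀/m_f = exp(Δv / v_e) = exp(3660 / 4200.0) = exp(0.8714) = 2.3903.
m_f = 300 / 2.3903 = 125.507 t, so propellant = m₀ − m_f = 300 − 125.507 = 174.493 t.

propellant mass ≈ 174 t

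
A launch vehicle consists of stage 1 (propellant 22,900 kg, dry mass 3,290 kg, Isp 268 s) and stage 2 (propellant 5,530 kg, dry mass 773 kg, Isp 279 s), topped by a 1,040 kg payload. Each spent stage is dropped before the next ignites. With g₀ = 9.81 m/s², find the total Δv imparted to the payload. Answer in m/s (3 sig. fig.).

Ignition mass of stage 1 = 22,900+3,290 + 5,530+773 + 1,040 = 33,533 kg.
Stage 1: m₀ = 33,533 kg, m_f = 33,533 − 22,900 = 10,633 kg; Δv = 268×9.81×ln(3.154) = 2629.1×1.1486 ≈ 3020 m/s.
Stage 2: m₀ = 7,343 kg, m_f = 7,343 − 5,530 = 1,813 kg; Δv = 279×9.81×ln(4.05) = 2737.0×1.3988 ≈ 3828 m/s.
Total Δv = 3020 + 3828 = 6848 m/s.

Δv ≈ 6850 m/s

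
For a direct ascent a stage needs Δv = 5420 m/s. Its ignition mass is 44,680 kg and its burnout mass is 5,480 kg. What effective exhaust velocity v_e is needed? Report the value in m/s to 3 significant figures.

ln(m₀/m_f) = ln(44680/5480) = ln(8.153) = 2.0984.
From the ideal rocket equation, v_e = Δv / ln(m₀/m_f) = 5420 / 2.0984 = 2582.9 m/s.

v_e ≈ 2580 m/s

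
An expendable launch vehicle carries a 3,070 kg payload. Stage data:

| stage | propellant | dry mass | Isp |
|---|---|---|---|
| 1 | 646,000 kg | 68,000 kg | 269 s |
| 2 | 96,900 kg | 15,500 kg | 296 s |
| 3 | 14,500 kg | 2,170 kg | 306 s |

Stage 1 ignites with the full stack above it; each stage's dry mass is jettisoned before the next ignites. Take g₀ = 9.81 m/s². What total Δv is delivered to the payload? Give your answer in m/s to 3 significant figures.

Δv ≈ 11600 m/s

Ignition mass of stage 1 = 646,000+68,000 + 96,900+15,500 + 14,500+2,170 + 3,070 = 846,140 kg.
Stage 1: m₀ = 846,140 kg, m_f = 846,140 − 646,000 = 200,140 kg; Δv = 269×9.81×ln(4.228) = 2638.9×1.4417 ≈ 3804 m/s.
Stage 2: m₀ = 132,140 kg, m_f = 132,140 − 96,900 = 35,240 kg; Δv = 296×9.81×ln(3.75) = 2903.8×1.3217 ≈ 3838 m/s.
Stage 3: m₀ = 19,740 kg, m_f = 19,740 − 14,500 = 5,240 kg; Δv = 306×9.81×ln(3.767) = 3001.9×1.3263 ≈ 3981 m/s.
Total Δv = 3804 + 3838 + 3981 = 11623 m/s.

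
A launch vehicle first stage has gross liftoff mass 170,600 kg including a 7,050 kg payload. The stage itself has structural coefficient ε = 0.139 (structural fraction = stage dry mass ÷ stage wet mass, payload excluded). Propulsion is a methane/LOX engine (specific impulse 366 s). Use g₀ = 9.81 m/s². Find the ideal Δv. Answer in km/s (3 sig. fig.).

Δv ≈ 6.27 km/s

Stage wet mass = m₀ − payload = 170,600 − 7,050 = 163,550 kg.
Stage dry mass = ε × stage wet mass = 0.139 × 163,550 = 22,733.5 kg.
Burnout mass m_f = stage dry + payload = 22,733.5 + 7,050 = 29,783.5 kg.
v_e = Isp · g₀ = 366 × 9.81 = 3590.5 m/s.
Δv = v_e · ln(170,600/29,783.5) = 3590.5 × ln(5.728) = 3590.5 × 1.7454 ≈ 6267 m/s.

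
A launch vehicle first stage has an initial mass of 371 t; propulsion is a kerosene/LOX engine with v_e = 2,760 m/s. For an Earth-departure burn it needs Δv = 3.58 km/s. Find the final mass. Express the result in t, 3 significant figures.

m₀/m_f = exp(Δv / v_e) = exp(3580 / 2760.0) = exp(1.2971) = 3.6587.
m_f = m₀ / 3.6587 = 371 / 3.6587 = 101.402 t.

final mass ≈ 101 t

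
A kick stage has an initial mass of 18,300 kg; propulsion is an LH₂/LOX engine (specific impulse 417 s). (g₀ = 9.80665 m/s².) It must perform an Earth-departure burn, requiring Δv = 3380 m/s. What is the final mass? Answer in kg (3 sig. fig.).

final mass ≈ 8010 kg

v_e = Isp · g₀ = 417 × 9.80665 = 4089.4 m/s.
Rocket equation: m₀/m_f = exp(Δv / v_e) = exp(3380 / 4089.4) = exp(0.8265) = 2.2854.
m_f = m₀ / 2.2854 = 18,300 / 2.2854 = 8,007.35 kg.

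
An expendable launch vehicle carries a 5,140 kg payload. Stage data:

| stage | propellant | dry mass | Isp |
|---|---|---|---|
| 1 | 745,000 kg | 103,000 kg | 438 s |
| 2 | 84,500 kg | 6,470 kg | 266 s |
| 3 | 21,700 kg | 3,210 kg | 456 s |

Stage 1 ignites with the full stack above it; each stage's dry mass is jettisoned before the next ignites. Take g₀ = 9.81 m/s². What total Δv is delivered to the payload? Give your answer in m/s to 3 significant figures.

Δv ≈ 15100 m/s

Ignition mass of stage 1 = 745,000+103,000 + 84,500+6,470 + 21,700+3,210 + 5,140 = 969,020 kg.
Stage 1: m₀ = 969,020 kg, m_f = 969,020 − 745,000 = 224,020 kg; Δv = 438×9.81×ln(4.326) = 4296.8×1.4645 ≈ 6293 m/s.
Stage 2: m₀ = 121,020 kg, m_f = 121,020 − 84,500 = 36,520 kg; Δv = 266×9.81×ln(3.314) = 2609.5×1.1981 ≈ 3126 m/s.
Stage 3: m₀ = 30,050 kg, m_f = 30,050 − 21,700 = 8,350 kg; Δv = 456×9.81×ln(3.599) = 4473.4×1.2806 ≈ 5729 m/s.
Total Δv = 6293 + 3126 + 5729 = 15148 m/s.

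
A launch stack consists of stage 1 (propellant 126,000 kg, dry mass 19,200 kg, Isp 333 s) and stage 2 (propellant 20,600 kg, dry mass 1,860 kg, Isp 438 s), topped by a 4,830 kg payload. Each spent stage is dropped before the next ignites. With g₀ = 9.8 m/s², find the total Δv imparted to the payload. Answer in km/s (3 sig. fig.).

Δv ≈ 10.3 km/s

Ignition mass of stage 1 = 126,000+19,200 + 20,600+1,860 + 4,830 = 172,490 kg.
Stage 1: m₀ = 172,490 kg, m_f = 172,490 − 126,000 = 46,490 kg; Δv = 333×9.8×ln(3.71) = 3263.4×1.3111 ≈ 4279 m/s.
Stage 2: m₀ = 27,290 kg, m_f = 27,290 − 20,600 = 6,690 kg; Δv = 438×9.8×ln(4.079) = 4292.4×1.4059 ≈ 6035 m/s.
Total Δv = 4279 + 6035 = 10314 m/s.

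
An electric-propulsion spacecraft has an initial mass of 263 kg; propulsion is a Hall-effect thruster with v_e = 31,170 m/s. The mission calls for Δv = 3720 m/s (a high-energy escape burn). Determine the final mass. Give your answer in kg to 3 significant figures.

final mass ≈ 233 kg

Using Δv = v_e ln(m₀/m_f): m₀/m_f = exp(Δv / v_e) = exp(3720 / 31170.0) = exp(0.1193) = 1.1268.
m_f = m₀ / 1.1268 = 263 / 1.1268 = 233.404 kg.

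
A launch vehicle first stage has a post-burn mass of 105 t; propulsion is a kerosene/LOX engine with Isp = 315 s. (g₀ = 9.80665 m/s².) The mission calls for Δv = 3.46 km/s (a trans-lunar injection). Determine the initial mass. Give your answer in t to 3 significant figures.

initial mass ≈ 322 t

v_e = Isp · g₀ = 315 × 9.80665 = 3089.1 m/s.
m₀/m_f = exp(Δv / v_e) = exp(3460 / 3089.1) = exp(1.1201) = 3.0651.
m₀ = m_f × 3.0651 = 105 × 3.0651 = 321.836 t.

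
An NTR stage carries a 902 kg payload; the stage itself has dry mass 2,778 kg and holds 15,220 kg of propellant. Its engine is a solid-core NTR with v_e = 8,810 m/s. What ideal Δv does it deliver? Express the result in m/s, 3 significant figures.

Δv ≈ 14400 m/s

m₀ = payload + dry + propellant = 902 + 2,778 + 15,220 = 18,900 kg.
m_f = payload + dry = 902 + 2,778 = 3,680 kg.
By the Tsiolkovsky rocket equation, Δv = v_e · ln(m₀/m_f) = 8810.0 × ln(5.136) = 8810.0 × 1.6362 ≈ 14415.4 m/s.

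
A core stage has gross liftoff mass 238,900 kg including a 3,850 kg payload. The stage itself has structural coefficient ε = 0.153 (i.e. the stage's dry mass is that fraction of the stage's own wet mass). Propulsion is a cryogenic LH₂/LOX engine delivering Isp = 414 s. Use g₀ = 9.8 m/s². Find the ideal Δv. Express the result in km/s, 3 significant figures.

Stage wet mass = m₀ − payload = 238,900 − 3,850 = 235,050 kg.
Stage dry mass = ε × stage wet mass = 0.153 × 235,050 = 35,962.7 kg.
Burnout mass m_f = stage dry + payload = 35,962.7 + 3,850 = 39,812.7 kg.
v_e = Isp · g₀ = 414 × 9.8 = 4057.2 m/s.
Δv = v_e · ln(238,900/39,812.7) = 4057.2 × ln(6.001) = 4057.2 × 1.7919 ≈ 7270 m/s.

Δv ≈ 7.27 km/s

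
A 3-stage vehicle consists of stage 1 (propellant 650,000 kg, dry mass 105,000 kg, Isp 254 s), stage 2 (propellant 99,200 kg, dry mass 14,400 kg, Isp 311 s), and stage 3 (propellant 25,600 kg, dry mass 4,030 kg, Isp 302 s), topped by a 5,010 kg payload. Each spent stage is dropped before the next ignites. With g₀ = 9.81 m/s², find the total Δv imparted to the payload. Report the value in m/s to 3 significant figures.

Ignition mass of stage 1 = 650,000+105,000 + 99,200+14,400 + 25,600+4,030 + 5,010 = 903,240 kg.
Stage 1: m₀ = 903,240 kg, m_f = 903,240 − 650,000 = 253,240 kg; Δv = 254×9.81×ln(3.567) = 2491.7×1.2717 ≈ 3169 m/s.
Stage 2: m₀ = 148,240 kg, m_f = 148,240 − 99,200 = 49,040 kg; Δv = 311×9.81×ln(3.023) = 3050.9×1.1062 ≈ 3375 m/s.
Stage 3: m₀ = 34,640 kg, m_f = 34,640 − 25,600 = 9,040 kg; Δv = 302×9.81×ln(3.832) = 2962.6×1.3433 ≈ 3980 m/s.
Total Δv = 3169 + 3375 + 3980 = 10524 m/s.

Δv ≈ 10500 m/s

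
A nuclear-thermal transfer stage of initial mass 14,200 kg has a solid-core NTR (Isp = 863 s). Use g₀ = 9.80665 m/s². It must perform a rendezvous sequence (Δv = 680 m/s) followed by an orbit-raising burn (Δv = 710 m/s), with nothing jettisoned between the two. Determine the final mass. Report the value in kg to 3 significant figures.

v_e = Isp · g₀ = 863 × 9.80665 = 8463.1 m/s.
After the first burn: m = 14200 × exp(−680/8463.1) = 14200 × 0.92279 = 13,103.6 kg.
After the second burn: m = 13,103.6 × exp(−710/8463.1) = 13,103.6 × 0.91953 = 12,049.2 kg.

final mass ≈ 12000 kg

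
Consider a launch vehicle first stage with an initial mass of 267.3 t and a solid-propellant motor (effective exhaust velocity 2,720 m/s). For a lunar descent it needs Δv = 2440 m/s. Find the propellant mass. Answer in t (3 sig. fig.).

propellant mass ≈ 158 t

Rocket equation: m₀/m_f = exp(Δv / v_e) = exp(2440 / 2720.0) = exp(0.8971) = 2.4524.
m_f = 267.3 / 2.4524 = 108.995 t, so propellant = m₀ − m_f = 267.3 − 108.995 = 158.305 t.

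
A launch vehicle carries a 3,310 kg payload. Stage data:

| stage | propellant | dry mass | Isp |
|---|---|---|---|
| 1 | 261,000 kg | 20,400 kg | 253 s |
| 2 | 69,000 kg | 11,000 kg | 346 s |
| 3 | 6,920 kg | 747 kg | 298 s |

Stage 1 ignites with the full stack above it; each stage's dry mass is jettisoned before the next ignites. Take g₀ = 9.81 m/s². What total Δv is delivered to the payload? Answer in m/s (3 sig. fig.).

Ignition mass of stage 1 = 261,000+20,400 + 69,000+11,000 + 6,920+747 + 3,310 = 372,377 kg.
Stage 1: m₀ = 372,377 kg, m_f = 372,377 − 261,000 = 111,377 kg; Δv = 253×9.81×ln(3.343) = 2481.9×1.2070 ≈ 2996 m/s.
Stage 2: m₀ = 90,977 kg, m_f = 90,977 − 69,000 = 21,977 kg; Δv = 346×9.81×ln(4.14) = 3394.3×1.4206 ≈ 4822 m/s.
Stage 3: m₀ = 10,977 kg, m_f = 10,977 − 6,920 = 4,057 kg; Δv = 298×9.81×ln(2.706) = 2923.4×0.9954 ≈ 2910 m/s.
Total Δv = 2996 + 4822 + 2910 = 10728 m/s.

Δv ≈ 10700 m/s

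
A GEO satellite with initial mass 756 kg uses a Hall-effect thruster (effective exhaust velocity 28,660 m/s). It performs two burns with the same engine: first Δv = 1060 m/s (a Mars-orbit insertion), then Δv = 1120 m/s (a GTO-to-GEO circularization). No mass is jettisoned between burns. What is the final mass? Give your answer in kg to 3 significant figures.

After the first burn: m = 756 × exp(−1060/28660.0) = 756 × 0.96369 = 728.55 kg.
After the second burn: m = 728.55 × exp(−1120/28660.0) = 728.55 × 0.96167 = 700.625 kg.

final mass ≈ 701 kg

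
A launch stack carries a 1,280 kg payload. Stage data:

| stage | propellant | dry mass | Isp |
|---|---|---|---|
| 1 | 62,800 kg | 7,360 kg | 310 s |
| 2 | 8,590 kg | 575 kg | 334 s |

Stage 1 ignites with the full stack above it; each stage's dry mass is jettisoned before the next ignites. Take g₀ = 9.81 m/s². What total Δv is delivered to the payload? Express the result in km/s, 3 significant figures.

Δv ≈ 10.3 km/s

Ignition mass of stage 1 = 62,800+7,360 + 8,590+575 + 1,280 = 80,605 kg.
Stage 1: m₀ = 80,605 kg, m_f = 80,605 − 62,800 = 17,805 kg; Δv = 310×9.81×ln(4.527) = 3041.1×1.5101 ≈ 4592 m/s.
Stage 2: m₀ = 10,445 kg, m_f = 10,445 − 8,590 = 1,855 kg; Δv = 334×9.81×ln(5.631) = 3276.5×1.7282 ≈ 5663 m/s.
Total Δv = 4592 + 5663 = 10255 m/s.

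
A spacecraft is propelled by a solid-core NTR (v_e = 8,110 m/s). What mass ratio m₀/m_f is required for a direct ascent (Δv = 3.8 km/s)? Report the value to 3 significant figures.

From the ideal rocket equation, m₀/m_f = exp(Δv / v_e) = exp(3800 / 8110.0) = exp(0.4686) = 1.5977.

mass ratio ≈ 1.60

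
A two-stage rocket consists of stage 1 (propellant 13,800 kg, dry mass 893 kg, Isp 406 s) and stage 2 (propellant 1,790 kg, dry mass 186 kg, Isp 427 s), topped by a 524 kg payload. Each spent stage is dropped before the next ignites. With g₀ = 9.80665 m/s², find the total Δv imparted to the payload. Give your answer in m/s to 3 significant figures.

Δv ≈ 11700 m/s

Ignition mass of stage 1 = 13,800+893 + 1,790+186 + 524 = 17,193 kg.
Stage 1: m₀ = 17,193 kg, m_f = 17,193 − 13,800 = 3,393 kg; Δv = 406×9.80665×ln(5.067) = 3981.5×1.6228 ≈ 6461 m/s.
Stage 2: m₀ = 2,500 kg, m_f = 2,500 − 1,790 = 710 kg; Δv = 427×9.80665×ln(3.521) = 4187.4×1.2588 ≈ 5271 m/s.
Total Δv = 6461 + 5271 = 11732 m/s.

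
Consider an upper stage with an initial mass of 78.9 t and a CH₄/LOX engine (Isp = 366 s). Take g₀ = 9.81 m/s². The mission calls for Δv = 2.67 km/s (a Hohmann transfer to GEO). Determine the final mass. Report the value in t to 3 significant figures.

final mass ≈ 37.5 t

v_e = Isp · g₀ = 366 × 9.81 = 3590.5 m/s.
From the ideal rocket equation, m₀/m_f = exp(Δv / v_e) = exp(2670 / 3590.5) = exp(0.7436) = 2.1036.
m_f = m₀ / 2.1036 = 78.9 / 2.1036 = 37.5071 t.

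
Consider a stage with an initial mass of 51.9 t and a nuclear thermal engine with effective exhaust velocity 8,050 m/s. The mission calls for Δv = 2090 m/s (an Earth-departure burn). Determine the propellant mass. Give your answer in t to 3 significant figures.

Rocket equation: m₀/m_f = exp(Δv / v_e) = exp(2090 / 8050.0) = exp(0.2596) = 1.2964.
m_f = 51.9 / 1.2964 = 40.0339 t, so propellant = m₀ − m_f = 51.9 − 40.0339 = 11.8661 t.

propellant mass ≈ 11.9 t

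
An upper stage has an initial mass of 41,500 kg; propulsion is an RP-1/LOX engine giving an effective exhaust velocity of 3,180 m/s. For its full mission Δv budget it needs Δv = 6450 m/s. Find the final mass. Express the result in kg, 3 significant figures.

Rocket equation: m₀/m_f = exp(Δv / v_e) = exp(6450 / 3180.0) = exp(2.0283) = 7.6012.
m_f = m₀ / 7.6012 = 41,500 / 7.6012 = 5,459.66 kg.

final mass ≈ 5460 kg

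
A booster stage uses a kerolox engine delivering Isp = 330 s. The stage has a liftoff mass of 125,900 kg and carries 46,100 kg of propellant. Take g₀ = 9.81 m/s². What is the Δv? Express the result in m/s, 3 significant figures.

Δv ≈ 1480 m/s

v_e = Isp · g₀ = 330 × 9.81 = 3237.3 m/s.
m_f = m₀ − m_prop = 125,900 − 46,100 = 79,800 kg.
Δv = v_e · ln(m₀/m_f) = 3237.3 × ln(1.578) = 3237.3 × 0.4560 ≈ 1476.1 m/s.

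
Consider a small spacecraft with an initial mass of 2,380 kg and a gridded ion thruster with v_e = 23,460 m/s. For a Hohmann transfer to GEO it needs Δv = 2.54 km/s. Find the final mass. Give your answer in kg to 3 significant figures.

Rocket equation: m₀/m_f = exp(Δv / v_e) = exp(2540 / 23460.0) = exp(0.1083) = 1.1143.
m_f = m₀ / 1.1143 = 2,380 / 1.1143 = 2,135.87 kg.

final mass ≈ 2140 kg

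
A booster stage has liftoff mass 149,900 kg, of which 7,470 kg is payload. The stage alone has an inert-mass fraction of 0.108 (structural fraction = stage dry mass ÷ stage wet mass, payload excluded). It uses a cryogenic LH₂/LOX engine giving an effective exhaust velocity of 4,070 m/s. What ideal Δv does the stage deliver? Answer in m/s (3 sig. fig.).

Δv ≈ 7660 m/s

Stage wet mass = m₀ − payload = 149,900 − 7,470 = 142,430 kg.
Stage dry mass = ε × stage wet mass = 0.108 × 142,430 = 15,382.4 kg.
Burnout mass m_f = stage dry + payload = 15,382.4 + 7,470 = 22,852.4 kg.
Δv = v_e · ln(149,900/22,852.4) = 4070.0 × ln(6.559) = 4070.0 × 1.8809 ≈ 7655 m/s.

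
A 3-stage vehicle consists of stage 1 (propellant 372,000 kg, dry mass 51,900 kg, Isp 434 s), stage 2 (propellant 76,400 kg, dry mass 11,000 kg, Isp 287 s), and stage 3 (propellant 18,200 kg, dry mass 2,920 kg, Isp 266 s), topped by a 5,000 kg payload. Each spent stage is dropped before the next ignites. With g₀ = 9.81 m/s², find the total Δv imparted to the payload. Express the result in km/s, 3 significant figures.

Δv ≈ 11.3 km/s

Ignition mass of stage 1 = 372,000+51,900 + 76,400+11,000 + 18,200+2,920 + 5,000 = 537,420 kg.
Stage 1: m₀ = 537,420 kg, m_f = 537,420 − 372,000 = 165,420 kg; Δv = 434×9.81×ln(3.249) = 4257.5×1.1783 ≈ 5017 m/s.
Stage 2: m₀ = 113,520 kg, m_f = 113,520 − 76,400 = 37,120 kg; Δv = 287×9.81×ln(3.058) = 2815.5×1.1178 ≈ 3147 m/s.
Stage 3: m₀ = 26,120 kg, m_f = 26,120 − 18,200 = 7,920 kg; Δv = 266×9.81×ln(3.298) = 2609.5×1.1933 ≈ 3114 m/s.
Total Δv = 5017 + 3147 + 3114 = 11278 m/s.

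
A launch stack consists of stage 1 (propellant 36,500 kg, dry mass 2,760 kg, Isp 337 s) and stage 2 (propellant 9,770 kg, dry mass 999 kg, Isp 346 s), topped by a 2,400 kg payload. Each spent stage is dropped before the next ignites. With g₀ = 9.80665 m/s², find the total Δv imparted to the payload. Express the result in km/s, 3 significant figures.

Ignition mass of stage 1 = 36,500+2,760 + 9,770+999 + 2,400 = 52,429 kg.
Stage 1: m₀ = 52,429 kg, m_f = 52,429 − 36,500 = 15,929 kg; Δv = 337×9.80665×ln(3.291) = 3304.8×1.1913 ≈ 3937 m/s.
Stage 2: m₀ = 13,169 kg, m_f = 13,169 − 9,770 = 3,399 kg; Δv = 346×9.80665×ln(3.874) = 3393.1×1.3544 ≈ 4596 m/s.
Total Δv = 3937 + 4596 = 8533 m/s.

Δv ≈ 8.53 km/s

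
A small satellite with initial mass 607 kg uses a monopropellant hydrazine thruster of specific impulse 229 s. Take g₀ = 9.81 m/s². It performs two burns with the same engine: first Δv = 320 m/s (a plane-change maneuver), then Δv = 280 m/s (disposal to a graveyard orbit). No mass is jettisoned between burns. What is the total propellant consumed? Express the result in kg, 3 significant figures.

v_e = Isp · g₀ = 229 × 9.81 = 2246.5 m/s.
After the first burn: m = 607 × exp(−320/2246.5) = 607 × 0.86724 = 526.415 kg.
After the second burn: m = 526.415 × exp(−280/2246.5) = 526.415 × 0.88282 = 464.73 kg.
Total propellant = m₀ − m_final = 607 − 464.73 = 142.27 kg.

total propellant consumed ≈ 142 kg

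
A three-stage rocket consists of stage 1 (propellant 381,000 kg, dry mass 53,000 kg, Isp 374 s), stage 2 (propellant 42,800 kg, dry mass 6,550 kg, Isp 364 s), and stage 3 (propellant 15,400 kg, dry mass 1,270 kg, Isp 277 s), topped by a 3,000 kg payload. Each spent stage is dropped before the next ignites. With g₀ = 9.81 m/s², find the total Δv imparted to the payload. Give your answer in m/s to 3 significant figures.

Δv ≈ 12800 m/s

Ignition mass of stage 1 = 381,000+53,000 + 42,800+6,550 + 15,400+1,270 + 3,000 = 503,020 kg.
Stage 1: m₀ = 503,020 kg, m_f = 503,020 − 381,000 = 122,020 kg; Δv = 374×9.81×ln(4.122) = 3668.9×1.4164 ≈ 5197 m/s.
Stage 2: m₀ = 69,020 kg, m_f = 69,020 − 42,800 = 26,220 kg; Δv = 364×9.81×ln(2.632) = 3570.8×0.9679 ≈ 3456 m/s.
Stage 3: m₀ = 19,670 kg, m_f = 19,670 − 15,400 = 4,270 kg; Δv = 277×9.81×ln(4.607) = 2717.4×1.5275 ≈ 4151 m/s.
Total Δv = 5197 + 3456 + 4151 = 12804 m/s.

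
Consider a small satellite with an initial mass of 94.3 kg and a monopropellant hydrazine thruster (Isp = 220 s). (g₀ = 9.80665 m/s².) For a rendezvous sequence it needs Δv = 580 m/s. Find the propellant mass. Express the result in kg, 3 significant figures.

propellant mass ≈ 22.2 kg

v_e = Isp · g₀ = 220 × 9.80665 = 2157.5 m/s.
From the ideal rocket equation, m₀/m_f = exp(Δv / v_e) = exp(580 / 2157.5) = exp(0.2688) = 1.3084.
m_f = 94.3 / 1.3084 = 72.0728 kg, so propellant = m₀ − m_f = 94.3 − 72.0728 = 22.2272 kg.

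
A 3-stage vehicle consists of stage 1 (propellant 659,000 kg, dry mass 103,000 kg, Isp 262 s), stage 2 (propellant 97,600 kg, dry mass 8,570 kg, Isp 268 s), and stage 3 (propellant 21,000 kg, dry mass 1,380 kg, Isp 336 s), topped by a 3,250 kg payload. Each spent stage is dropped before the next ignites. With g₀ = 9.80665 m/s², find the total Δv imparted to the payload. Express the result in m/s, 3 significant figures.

Δv ≈ 12600 m/s

Ignition mass of stage 1 = 659,000+103,000 + 97,600+8,570 + 21,000+1,380 + 3,250 = 893,800 kg.
Stage 1: m₀ = 893,800 kg, m_f = 893,800 − 659,000 = 234,800 kg; Δv = 262×9.80665×ln(3.807) = 2569.3×1.3367 ≈ 3435 m/s.
Stage 2: m₀ = 131,800 kg, m_f = 131,800 − 97,600 = 34,200 kg; Δv = 268×9.80665×ln(3.854) = 2628.2×1.3491 ≈ 3546 m/s.
Stage 3: m₀ = 25,630 kg, m_f = 25,630 − 21,000 = 4,630 kg; Δv = 336×9.80665×ln(5.536) = 3295.0×1.7112 ≈ 5638 m/s.
Total Δv = 3435 + 3546 + 5638 = 12619 m/s.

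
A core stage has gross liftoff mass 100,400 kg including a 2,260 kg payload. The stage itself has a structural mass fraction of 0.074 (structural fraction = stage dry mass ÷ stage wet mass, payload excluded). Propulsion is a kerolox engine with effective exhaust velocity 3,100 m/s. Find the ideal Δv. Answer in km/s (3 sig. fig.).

Stage wet mass = m₀ − payload = 100,400 − 2,260 = 98,140 kg.
Stage dry mass = ε × stage wet mass = 0.074 × 98,140 = 7,262.36 kg.
Burnout mass m_f = stage dry + payload = 7,262.36 + 2,260 = 9,522.36 kg.
Δv = v_e · ln(100,400/9,522.36) = 3100.0 × ln(10.54) = 3100.0 × 2.3555 ≈ 7302 m/s.

Δv ≈ 7.30 km/s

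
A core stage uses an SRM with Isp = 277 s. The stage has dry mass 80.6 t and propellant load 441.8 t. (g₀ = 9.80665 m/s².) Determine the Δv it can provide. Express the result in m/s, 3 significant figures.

v_e = Isp · g₀ = 277 × 9.80665 = 2716.4 m/s.
m₀ = m_dry + m_prop = 80.6 + 441.8 = 522.4 t.
Rocket equation: Δv = v_e · ln(m₀/m_f) = 2716.4 × ln(6.481) = 2716.4 × 1.8689 ≈ 5076.9 m/s.

Δv ≈ 5080 m/s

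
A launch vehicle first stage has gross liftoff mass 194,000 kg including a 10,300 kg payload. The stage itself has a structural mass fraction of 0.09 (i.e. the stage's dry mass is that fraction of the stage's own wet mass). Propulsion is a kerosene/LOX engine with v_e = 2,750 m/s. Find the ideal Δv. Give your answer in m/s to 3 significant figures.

Stage wet mass = m₀ − payload = 194,000 − 10,300 = 183,700 kg.
Stage dry mass = ε × stage wet mass = 0.09 × 183,700 = 16,533 kg.
Burnout mass m_f = stage dry + payload = 16,533 + 10,300 = 26,833 kg.
From the ideal rocket equation, Δv = v_e · ln(194,000/26,833) = 2750.0 × ln(7.23) = 2750.0 × 1.9782 ≈ 5440 m/s.

Δv ≈ 5440 m/s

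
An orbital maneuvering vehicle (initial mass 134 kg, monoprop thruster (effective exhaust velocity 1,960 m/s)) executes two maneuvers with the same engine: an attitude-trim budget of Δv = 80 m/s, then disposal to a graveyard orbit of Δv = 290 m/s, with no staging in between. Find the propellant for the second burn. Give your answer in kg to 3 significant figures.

propellant for the second burn ≈ 17.7 kg

After the first burn: m = 134 × exp(−80/1960.0) = 134 × 0.96001 = 128.641 kg.
After the second burn: m = 128.641 × exp(−290/1960.0) = 128.641 × 0.86247 = 110.949 kg.
Second-burn propellant = 128.641 − 110.949 = 17.692 kg.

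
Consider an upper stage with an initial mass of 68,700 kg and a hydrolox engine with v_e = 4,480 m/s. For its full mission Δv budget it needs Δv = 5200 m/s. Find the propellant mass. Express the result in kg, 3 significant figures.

m₀/m_f = exp(Δv / v_e) = exp(5200 / 4480.0) = exp(1.1607) = 3.1922.
m_f = 68,700 / 3.1922 = 21,521.2 kg, so propellant = m₀ − m_f = 68,700 − 21,521.2 = 47,178.8 kg.

propellant mass ≈ 47200 kg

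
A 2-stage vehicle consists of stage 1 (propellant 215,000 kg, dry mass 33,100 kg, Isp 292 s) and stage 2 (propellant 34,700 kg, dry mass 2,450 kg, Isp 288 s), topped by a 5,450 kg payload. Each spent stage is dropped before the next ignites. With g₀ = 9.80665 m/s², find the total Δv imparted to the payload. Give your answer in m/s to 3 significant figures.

Δv ≈ 8610 m/s

Ignition mass of stage 1 = 215,000+33,100 + 34,700+2,450 + 5,450 = 290,700 kg.
Stage 1: m₀ = 290,700 kg, m_f = 290,700 − 215,000 = 75,700 kg; Δv = 292×9.80665×ln(3.84) = 2863.5×1.3455 ≈ 3853 m/s.
Stage 2: m₀ = 42,600 kg, m_f = 42,600 − 34,700 = 7,900 kg; Δv = 288×9.80665×ln(5.392) = 2824.3×1.6850 ≈ 4759 m/s.
Total Δv = 3853 + 4759 = 8612 m/s.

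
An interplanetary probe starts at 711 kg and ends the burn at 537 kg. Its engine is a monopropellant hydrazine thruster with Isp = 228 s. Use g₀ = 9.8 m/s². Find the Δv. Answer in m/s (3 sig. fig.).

v_e = Isp · g₀ = 228 × 9.8 = 2234.4 m/s.
Rocket equation: Δv = v_e · ln(m₀/m_f) = 2234.4 × ln(1.324) = 2234.4 × 0.2807 ≈ 627.1 m/s.

Δv ≈ 627 m/s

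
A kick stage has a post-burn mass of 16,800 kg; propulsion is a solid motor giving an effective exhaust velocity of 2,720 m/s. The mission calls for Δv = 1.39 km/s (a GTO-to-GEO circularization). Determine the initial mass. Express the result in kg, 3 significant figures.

initial mass ≈ 28000 kg

Using Δv = v_e ln(m₀/m_f): m₀/m_f = exp(Δv / v_e) = exp(1390 / 2720.0) = exp(0.5110) = 1.6670.
m₀ = m_f × 1.6670 = 16,800 × 1.6670 = 28,005.6 kg.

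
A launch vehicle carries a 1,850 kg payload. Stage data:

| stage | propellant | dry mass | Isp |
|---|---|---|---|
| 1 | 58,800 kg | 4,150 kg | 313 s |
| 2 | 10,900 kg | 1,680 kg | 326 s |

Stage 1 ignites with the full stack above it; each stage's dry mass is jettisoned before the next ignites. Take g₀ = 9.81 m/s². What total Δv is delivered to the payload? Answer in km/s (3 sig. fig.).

Δv ≈ 8.88 km/s

Ignition mass of stage 1 = 58,800+4,150 + 10,900+1,680 + 1,850 = 77,380 kg.
Stage 1: m₀ = 77,380 kg, m_f = 77,380 − 58,800 = 18,580 kg; Δv = 313×9.81×ln(4.165) = 3070.5×1.4266 ≈ 4381 m/s.
Stage 2: m₀ = 14,430 kg, m_f = 14,430 − 10,900 = 3,530 kg; Δv = 326×9.81×ln(4.088) = 3198.1×1.4080 ≈ 4503 m/s.
Total Δv = 4381 + 4503 = 8884 m/s.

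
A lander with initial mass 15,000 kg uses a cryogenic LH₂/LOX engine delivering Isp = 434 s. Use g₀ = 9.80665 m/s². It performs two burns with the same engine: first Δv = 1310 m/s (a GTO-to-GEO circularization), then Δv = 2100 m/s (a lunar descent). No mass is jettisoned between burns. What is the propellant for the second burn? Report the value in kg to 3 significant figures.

propellant for the second burn ≈ 4290 kg

v_e = Isp · g₀ = 434 × 9.80665 = 4256.1 m/s.
After the first burn: m = 15000 × exp(−1310/4256.1) = 15000 × 0.73507 = 11,026.1 kg.
After the second burn: m = 11,026.1 × exp(−2100/4256.1) = 11,026.1 × 0.61054 = 6,731.88 kg.
Second-burn propellant = 11,026.1 − 6,731.88 = 4,294.22 kg.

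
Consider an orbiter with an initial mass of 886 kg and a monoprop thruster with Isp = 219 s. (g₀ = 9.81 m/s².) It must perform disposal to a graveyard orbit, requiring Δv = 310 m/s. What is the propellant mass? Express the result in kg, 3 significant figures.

v_e = Isp · g₀ = 219 × 9.81 = 2148.4 m/s.
m₀/m_f = exp(Δv / v_e) = exp(310 / 2148.4) = exp(0.1443) = 1.1552.
m_f = 886 / 1.1552 = 766.967 kg, so propellant = m₀ − m_f = 886 − 766.967 = 119.033 kg.

propellant mass ≈ 119 kg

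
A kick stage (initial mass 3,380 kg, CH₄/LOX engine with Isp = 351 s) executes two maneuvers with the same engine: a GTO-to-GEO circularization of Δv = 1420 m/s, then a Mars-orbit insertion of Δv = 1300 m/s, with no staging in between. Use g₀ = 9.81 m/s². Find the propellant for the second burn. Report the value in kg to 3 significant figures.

propellant for the second burn ≈ 704 kg

v_e = Isp · g₀ = 351 × 9.81 = 3443.3 m/s.
After the first burn: m = 3380 × exp(−1420/3443.3) = 3380 × 0.66206 = 2,237.76 kg.
After the second burn: m = 2,237.76 × exp(−1300/3443.3) = 2,237.76 × 0.68554 = 1,534.07 kg.
Second-burn propellant = 2,237.76 − 1,534.07 = 703.69 kg.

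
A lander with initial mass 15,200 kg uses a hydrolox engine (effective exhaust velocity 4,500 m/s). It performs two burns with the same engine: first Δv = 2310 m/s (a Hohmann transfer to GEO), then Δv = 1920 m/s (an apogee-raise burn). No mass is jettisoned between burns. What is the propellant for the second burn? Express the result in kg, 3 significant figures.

After the first burn: m = 15200 × exp(−2310/4500.0) = 15200 × 0.59850 = 9,097.2 kg.
After the second burn: m = 9,097.2 × exp(−1920/4500.0) = 9,097.2 × 0.65268 = 5,937.56 kg.
Second-burn propellant = 9,097.2 − 5,937.56 = 3,159.64 kg.

propellant for the second burn ≈ 3160 kg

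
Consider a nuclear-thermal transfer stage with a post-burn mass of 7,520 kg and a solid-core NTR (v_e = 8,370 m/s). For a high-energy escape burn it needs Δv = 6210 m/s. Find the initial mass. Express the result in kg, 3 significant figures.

initial mass ≈ 15800 kg

Rocket equation: m₀/m_f = exp(Δv / v_e) = exp(6210 / 8370.0) = exp(0.7419) = 2.1000.
m₀ = m_f × 2.1000 = 7,520 × 2.1000 = 15,792 kg.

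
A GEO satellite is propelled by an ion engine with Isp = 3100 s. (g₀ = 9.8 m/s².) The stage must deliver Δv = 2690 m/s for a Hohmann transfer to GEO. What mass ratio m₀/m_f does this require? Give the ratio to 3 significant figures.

mass ratio ≈ 1.09

v_e = Isp · g₀ = 3100 × 9.8 = 30380.0 m/s.
From the ideal rocket equation, m₀/m_f = exp(Δv / v_e) = exp(2690 / 30380.0) = exp(0.0885) = 1.0926.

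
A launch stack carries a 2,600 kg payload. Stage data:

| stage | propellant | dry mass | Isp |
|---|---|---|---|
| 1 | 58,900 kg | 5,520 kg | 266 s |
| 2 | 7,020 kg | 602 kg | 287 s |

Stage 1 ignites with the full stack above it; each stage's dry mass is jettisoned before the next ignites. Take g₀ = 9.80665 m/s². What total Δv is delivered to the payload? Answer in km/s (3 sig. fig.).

Ignition mass of stage 1 = 58,900+5,520 + 7,020+602 + 2,600 = 74,642 kg.
Stage 1: m₀ = 74,642 kg, m_f = 74,642 − 58,900 = 15,742 kg; Δv = 266×9.80665×ln(4.742) = 2608.6×1.5564 ≈ 4060 m/s.
Stage 2: m₀ = 10,222 kg, m_f = 10,222 − 7,020 = 3,202 kg; Δv = 287×9.80665×ln(3.192) = 2814.5×1.1608 ≈ 3267 m/s.
Total Δv = 4060 + 3267 = 7327 m/s.

Δv ≈ 7.33 km/s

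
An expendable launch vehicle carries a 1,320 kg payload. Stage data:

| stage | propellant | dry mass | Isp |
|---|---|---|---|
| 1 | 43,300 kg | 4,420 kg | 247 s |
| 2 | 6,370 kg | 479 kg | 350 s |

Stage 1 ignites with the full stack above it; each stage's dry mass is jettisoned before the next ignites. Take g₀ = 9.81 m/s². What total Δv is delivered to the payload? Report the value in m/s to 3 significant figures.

Δv ≈ 8810 m/s

Ignition mass of stage 1 = 43,300+4,420 + 6,370+479 + 1,320 = 55,889 kg.
Stage 1: m₀ = 55,889 kg, m_f = 55,889 − 43,300 = 12,589 kg; Δv = 247×9.81×ln(4.44) = 2423.1×1.4905 ≈ 3612 m/s.
Stage 2: m₀ = 8,169 kg, m_f = 8,169 − 6,370 = 1,799 kg; Δv = 350×9.81×ln(4.541) = 3433.5×1.5131 ≈ 5195 m/s.
Total Δv = 3612 + 5195 = 8807 m/s.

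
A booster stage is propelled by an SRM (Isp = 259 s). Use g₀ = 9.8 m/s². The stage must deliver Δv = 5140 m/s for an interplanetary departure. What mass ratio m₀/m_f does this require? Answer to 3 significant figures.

mass ratio ≈ 7.58

v_e = Isp · g₀ = 259 × 9.8 = 2538.2 m/s.
Using Δv = v_e ln(m₀/m_f): m₀/m_f = exp(Δv / v_e) = exp(5140 / 2538.2) = exp(2.0251) = 7.5765.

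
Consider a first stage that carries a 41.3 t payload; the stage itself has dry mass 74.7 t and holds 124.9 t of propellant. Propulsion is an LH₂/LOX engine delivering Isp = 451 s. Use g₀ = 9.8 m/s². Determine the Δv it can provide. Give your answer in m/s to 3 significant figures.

Δv ≈ 3230 m/s

v_e = Isp · g₀ = 451 × 9.8 = 4419.8 m/s.
m₀ = payload + dry + propellant = 41.3 + 74.7 + 124.9 = 240.9 t.
m_f = payload + dry = 41.3 + 74.7 = 116 t.
Δv = v_e · ln(m₀/m_f) = 4419.8 × ln(2.077) = 4419.8 × 0.7308 ≈ 3230.0 m/s.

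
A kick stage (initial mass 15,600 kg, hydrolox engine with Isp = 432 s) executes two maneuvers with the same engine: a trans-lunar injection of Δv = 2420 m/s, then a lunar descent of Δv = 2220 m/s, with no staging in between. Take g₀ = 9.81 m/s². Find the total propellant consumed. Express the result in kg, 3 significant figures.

total propellant consumed ≈ 10400 kg

v_e = Isp · g₀ = 432 × 9.81 = 4237.9 m/s.
After the first burn: m = 15600 × exp(−2420/4237.9) = 15600 × 0.56494 = 8,813.06 kg.
After the second burn: m = 8,813.06 × exp(−2220/4237.9) = 8,813.06 × 0.59224 = 5,219.45 kg.
Total propellant = m₀ − m_final = 15600 − 5,219.45 = 10,380.55 kg.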